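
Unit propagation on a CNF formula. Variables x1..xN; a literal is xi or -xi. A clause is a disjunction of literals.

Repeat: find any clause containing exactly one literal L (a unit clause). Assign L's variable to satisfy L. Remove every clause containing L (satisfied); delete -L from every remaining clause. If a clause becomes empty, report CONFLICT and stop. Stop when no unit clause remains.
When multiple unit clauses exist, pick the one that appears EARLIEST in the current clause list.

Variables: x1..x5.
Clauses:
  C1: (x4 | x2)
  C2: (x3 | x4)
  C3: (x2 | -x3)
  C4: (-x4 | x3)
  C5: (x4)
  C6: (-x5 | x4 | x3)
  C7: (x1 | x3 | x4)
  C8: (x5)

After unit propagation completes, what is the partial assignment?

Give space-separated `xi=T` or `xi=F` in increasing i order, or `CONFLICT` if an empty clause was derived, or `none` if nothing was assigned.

Answer: x2=T x3=T x4=T x5=T

Derivation:
unit clause [4] forces x4=T; simplify:
  drop -4 from [-4, 3] -> [3]
  satisfied 5 clause(s); 3 remain; assigned so far: [4]
unit clause [3] forces x3=T; simplify:
  drop -3 from [2, -3] -> [2]
  satisfied 1 clause(s); 2 remain; assigned so far: [3, 4]
unit clause [2] forces x2=T; simplify:
  satisfied 1 clause(s); 1 remain; assigned so far: [2, 3, 4]
unit clause [5] forces x5=T; simplify:
  satisfied 1 clause(s); 0 remain; assigned so far: [2, 3, 4, 5]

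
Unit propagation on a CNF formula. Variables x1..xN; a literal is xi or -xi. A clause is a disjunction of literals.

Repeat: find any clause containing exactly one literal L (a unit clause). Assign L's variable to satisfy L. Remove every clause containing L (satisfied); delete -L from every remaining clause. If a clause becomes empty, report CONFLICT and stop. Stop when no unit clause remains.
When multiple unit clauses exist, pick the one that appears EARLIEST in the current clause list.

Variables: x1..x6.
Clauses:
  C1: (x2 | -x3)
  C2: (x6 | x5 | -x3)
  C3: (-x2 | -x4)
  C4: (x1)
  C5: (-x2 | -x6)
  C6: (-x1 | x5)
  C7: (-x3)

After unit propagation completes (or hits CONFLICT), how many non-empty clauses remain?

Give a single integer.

Answer: 2

Derivation:
unit clause [1] forces x1=T; simplify:
  drop -1 from [-1, 5] -> [5]
  satisfied 1 clause(s); 6 remain; assigned so far: [1]
unit clause [5] forces x5=T; simplify:
  satisfied 2 clause(s); 4 remain; assigned so far: [1, 5]
unit clause [-3] forces x3=F; simplify:
  satisfied 2 clause(s); 2 remain; assigned so far: [1, 3, 5]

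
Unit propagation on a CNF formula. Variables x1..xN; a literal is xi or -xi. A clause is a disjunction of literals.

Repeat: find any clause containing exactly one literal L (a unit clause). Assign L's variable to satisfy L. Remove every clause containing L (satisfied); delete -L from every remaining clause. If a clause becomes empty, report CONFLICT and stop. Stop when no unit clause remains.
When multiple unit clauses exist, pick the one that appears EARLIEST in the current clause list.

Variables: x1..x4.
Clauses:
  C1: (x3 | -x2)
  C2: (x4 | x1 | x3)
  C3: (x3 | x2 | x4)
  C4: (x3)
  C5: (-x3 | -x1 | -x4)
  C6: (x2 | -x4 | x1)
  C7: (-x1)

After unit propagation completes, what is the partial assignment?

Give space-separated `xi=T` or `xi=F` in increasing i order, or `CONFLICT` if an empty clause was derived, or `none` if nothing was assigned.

Answer: x1=F x3=T

Derivation:
unit clause [3] forces x3=T; simplify:
  drop -3 from [-3, -1, -4] -> [-1, -4]
  satisfied 4 clause(s); 3 remain; assigned so far: [3]
unit clause [-1] forces x1=F; simplify:
  drop 1 from [2, -4, 1] -> [2, -4]
  satisfied 2 clause(s); 1 remain; assigned so far: [1, 3]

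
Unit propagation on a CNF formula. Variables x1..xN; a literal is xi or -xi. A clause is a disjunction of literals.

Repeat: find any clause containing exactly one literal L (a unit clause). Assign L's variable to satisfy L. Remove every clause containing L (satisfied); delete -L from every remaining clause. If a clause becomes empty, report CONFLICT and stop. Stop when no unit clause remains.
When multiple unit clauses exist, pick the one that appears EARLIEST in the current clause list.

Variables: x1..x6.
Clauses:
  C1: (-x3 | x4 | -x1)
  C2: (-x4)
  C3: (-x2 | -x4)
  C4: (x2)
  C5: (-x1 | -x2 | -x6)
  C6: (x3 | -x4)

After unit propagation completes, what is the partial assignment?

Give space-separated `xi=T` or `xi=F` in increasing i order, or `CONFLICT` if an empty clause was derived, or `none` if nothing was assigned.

unit clause [-4] forces x4=F; simplify:
  drop 4 from [-3, 4, -1] -> [-3, -1]
  satisfied 3 clause(s); 3 remain; assigned so far: [4]
unit clause [2] forces x2=T; simplify:
  drop -2 from [-1, -2, -6] -> [-1, -6]
  satisfied 1 clause(s); 2 remain; assigned so far: [2, 4]

Answer: x2=T x4=F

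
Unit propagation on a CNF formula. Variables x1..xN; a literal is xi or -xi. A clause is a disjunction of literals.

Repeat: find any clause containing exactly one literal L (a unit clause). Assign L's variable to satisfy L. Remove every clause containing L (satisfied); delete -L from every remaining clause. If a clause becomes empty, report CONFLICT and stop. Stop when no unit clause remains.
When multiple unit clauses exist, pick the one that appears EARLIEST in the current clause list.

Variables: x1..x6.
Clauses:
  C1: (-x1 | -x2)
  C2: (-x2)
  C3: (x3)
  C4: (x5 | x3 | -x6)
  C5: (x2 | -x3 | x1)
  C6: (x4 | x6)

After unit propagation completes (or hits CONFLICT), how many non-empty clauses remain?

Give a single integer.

unit clause [-2] forces x2=F; simplify:
  drop 2 from [2, -3, 1] -> [-3, 1]
  satisfied 2 clause(s); 4 remain; assigned so far: [2]
unit clause [3] forces x3=T; simplify:
  drop -3 from [-3, 1] -> [1]
  satisfied 2 clause(s); 2 remain; assigned so far: [2, 3]
unit clause [1] forces x1=T; simplify:
  satisfied 1 clause(s); 1 remain; assigned so far: [1, 2, 3]

Answer: 1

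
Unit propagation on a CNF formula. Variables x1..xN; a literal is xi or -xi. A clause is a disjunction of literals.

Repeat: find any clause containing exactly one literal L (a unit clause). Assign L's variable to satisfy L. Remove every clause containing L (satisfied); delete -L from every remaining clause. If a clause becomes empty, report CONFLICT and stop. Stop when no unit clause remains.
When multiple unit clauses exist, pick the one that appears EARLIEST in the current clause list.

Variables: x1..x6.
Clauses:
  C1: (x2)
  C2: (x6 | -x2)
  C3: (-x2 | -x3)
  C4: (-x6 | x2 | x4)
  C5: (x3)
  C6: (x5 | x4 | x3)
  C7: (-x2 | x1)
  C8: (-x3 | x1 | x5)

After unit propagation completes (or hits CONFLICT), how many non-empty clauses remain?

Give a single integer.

unit clause [2] forces x2=T; simplify:
  drop -2 from [6, -2] -> [6]
  drop -2 from [-2, -3] -> [-3]
  drop -2 from [-2, 1] -> [1]
  satisfied 2 clause(s); 6 remain; assigned so far: [2]
unit clause [6] forces x6=T; simplify:
  satisfied 1 clause(s); 5 remain; assigned so far: [2, 6]
unit clause [-3] forces x3=F; simplify:
  drop 3 from [3] -> [] (empty!)
  drop 3 from [5, 4, 3] -> [5, 4]
  satisfied 2 clause(s); 3 remain; assigned so far: [2, 3, 6]
CONFLICT (empty clause)

Answer: 2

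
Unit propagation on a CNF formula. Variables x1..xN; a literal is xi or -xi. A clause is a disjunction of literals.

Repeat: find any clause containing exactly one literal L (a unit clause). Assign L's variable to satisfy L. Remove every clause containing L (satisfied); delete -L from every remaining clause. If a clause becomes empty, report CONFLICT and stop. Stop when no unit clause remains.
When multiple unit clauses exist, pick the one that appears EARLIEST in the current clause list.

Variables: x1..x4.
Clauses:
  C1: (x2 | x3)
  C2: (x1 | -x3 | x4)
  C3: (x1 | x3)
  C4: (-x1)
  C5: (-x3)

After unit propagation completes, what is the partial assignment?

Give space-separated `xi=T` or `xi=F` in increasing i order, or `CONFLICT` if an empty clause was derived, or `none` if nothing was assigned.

unit clause [-1] forces x1=F; simplify:
  drop 1 from [1, -3, 4] -> [-3, 4]
  drop 1 from [1, 3] -> [3]
  satisfied 1 clause(s); 4 remain; assigned so far: [1]
unit clause [3] forces x3=T; simplify:
  drop -3 from [-3, 4] -> [4]
  drop -3 from [-3] -> [] (empty!)
  satisfied 2 clause(s); 2 remain; assigned so far: [1, 3]
CONFLICT (empty clause)

Answer: CONFLICT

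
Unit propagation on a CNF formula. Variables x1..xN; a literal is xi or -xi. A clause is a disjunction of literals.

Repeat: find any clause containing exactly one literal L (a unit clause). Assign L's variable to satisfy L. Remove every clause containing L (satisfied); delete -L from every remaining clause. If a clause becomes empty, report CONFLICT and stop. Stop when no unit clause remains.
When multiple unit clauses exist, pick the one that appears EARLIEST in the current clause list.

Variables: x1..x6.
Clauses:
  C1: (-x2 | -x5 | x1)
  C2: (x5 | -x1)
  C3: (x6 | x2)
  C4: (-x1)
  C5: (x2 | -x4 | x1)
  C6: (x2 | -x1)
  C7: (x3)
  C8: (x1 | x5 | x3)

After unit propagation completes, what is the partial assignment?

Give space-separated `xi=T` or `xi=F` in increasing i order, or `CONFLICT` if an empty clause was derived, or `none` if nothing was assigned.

Answer: x1=F x3=T

Derivation:
unit clause [-1] forces x1=F; simplify:
  drop 1 from [-2, -5, 1] -> [-2, -5]
  drop 1 from [2, -4, 1] -> [2, -4]
  drop 1 from [1, 5, 3] -> [5, 3]
  satisfied 3 clause(s); 5 remain; assigned so far: [1]
unit clause [3] forces x3=T; simplify:
  satisfied 2 clause(s); 3 remain; assigned so far: [1, 3]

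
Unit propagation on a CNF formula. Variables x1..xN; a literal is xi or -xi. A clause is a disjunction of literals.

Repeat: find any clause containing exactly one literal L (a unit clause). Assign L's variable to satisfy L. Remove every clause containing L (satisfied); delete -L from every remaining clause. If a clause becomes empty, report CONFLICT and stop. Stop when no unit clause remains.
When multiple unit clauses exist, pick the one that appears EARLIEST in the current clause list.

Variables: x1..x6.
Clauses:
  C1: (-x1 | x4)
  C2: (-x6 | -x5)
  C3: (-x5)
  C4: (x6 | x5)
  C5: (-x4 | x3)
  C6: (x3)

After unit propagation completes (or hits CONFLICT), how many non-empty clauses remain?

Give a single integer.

unit clause [-5] forces x5=F; simplify:
  drop 5 from [6, 5] -> [6]
  satisfied 2 clause(s); 4 remain; assigned so far: [5]
unit clause [6] forces x6=T; simplify:
  satisfied 1 clause(s); 3 remain; assigned so far: [5, 6]
unit clause [3] forces x3=T; simplify:
  satisfied 2 clause(s); 1 remain; assigned so far: [3, 5, 6]

Answer: 1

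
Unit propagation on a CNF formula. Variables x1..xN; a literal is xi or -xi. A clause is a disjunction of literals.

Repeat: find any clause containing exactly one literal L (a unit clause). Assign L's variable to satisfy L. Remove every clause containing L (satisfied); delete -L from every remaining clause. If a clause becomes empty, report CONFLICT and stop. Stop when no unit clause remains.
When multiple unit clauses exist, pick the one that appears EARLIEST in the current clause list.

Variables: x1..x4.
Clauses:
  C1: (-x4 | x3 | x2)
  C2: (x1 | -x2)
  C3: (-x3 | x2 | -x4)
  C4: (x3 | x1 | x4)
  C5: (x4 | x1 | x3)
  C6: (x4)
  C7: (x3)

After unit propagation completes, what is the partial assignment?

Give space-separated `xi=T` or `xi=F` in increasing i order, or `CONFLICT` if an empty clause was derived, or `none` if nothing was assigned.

Answer: x1=T x2=T x3=T x4=T

Derivation:
unit clause [4] forces x4=T; simplify:
  drop -4 from [-4, 3, 2] -> [3, 2]
  drop -4 from [-3, 2, -4] -> [-3, 2]
  satisfied 3 clause(s); 4 remain; assigned so far: [4]
unit clause [3] forces x3=T; simplify:
  drop -3 from [-3, 2] -> [2]
  satisfied 2 clause(s); 2 remain; assigned so far: [3, 4]
unit clause [2] forces x2=T; simplify:
  drop -2 from [1, -2] -> [1]
  satisfied 1 clause(s); 1 remain; assigned so far: [2, 3, 4]
unit clause [1] forces x1=T; simplify:
  satisfied 1 clause(s); 0 remain; assigned so far: [1, 2, 3, 4]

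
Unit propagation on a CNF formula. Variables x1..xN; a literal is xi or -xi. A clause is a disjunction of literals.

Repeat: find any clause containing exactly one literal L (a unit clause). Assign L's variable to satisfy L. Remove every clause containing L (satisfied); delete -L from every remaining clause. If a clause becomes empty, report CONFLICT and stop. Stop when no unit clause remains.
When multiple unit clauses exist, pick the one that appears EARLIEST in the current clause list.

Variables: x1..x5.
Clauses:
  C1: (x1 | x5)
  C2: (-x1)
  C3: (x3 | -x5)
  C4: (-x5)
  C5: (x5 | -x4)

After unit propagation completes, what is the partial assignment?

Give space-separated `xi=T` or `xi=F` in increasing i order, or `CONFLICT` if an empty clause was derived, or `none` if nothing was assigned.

unit clause [-1] forces x1=F; simplify:
  drop 1 from [1, 5] -> [5]
  satisfied 1 clause(s); 4 remain; assigned so far: [1]
unit clause [5] forces x5=T; simplify:
  drop -5 from [3, -5] -> [3]
  drop -5 from [-5] -> [] (empty!)
  satisfied 2 clause(s); 2 remain; assigned so far: [1, 5]
CONFLICT (empty clause)

Answer: CONFLICT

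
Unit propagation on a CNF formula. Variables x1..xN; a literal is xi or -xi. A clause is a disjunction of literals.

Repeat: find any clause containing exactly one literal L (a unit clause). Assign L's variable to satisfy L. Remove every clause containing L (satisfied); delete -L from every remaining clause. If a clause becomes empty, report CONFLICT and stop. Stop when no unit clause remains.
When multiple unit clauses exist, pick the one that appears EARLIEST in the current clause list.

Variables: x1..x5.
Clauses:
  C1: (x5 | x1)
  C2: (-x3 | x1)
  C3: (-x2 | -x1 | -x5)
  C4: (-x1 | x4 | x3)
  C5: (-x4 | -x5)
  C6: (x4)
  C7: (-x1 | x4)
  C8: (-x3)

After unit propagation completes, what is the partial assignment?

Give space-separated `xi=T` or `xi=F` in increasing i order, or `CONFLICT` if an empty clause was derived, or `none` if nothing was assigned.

unit clause [4] forces x4=T; simplify:
  drop -4 from [-4, -5] -> [-5]
  satisfied 3 clause(s); 5 remain; assigned so far: [4]
unit clause [-5] forces x5=F; simplify:
  drop 5 from [5, 1] -> [1]
  satisfied 2 clause(s); 3 remain; assigned so far: [4, 5]
unit clause [1] forces x1=T; simplify:
  satisfied 2 clause(s); 1 remain; assigned so far: [1, 4, 5]
unit clause [-3] forces x3=F; simplify:
  satisfied 1 clause(s); 0 remain; assigned so far: [1, 3, 4, 5]

Answer: x1=T x3=F x4=T x5=F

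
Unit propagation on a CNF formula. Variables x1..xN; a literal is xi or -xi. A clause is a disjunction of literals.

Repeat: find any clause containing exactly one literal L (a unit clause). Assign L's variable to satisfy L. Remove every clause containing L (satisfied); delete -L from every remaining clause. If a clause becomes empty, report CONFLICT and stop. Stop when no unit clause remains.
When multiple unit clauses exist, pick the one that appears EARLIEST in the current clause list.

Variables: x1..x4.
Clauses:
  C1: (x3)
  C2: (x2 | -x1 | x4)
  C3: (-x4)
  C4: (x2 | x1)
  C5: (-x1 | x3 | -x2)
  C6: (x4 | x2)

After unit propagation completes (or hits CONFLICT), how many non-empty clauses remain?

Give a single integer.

unit clause [3] forces x3=T; simplify:
  satisfied 2 clause(s); 4 remain; assigned so far: [3]
unit clause [-4] forces x4=F; simplify:
  drop 4 from [2, -1, 4] -> [2, -1]
  drop 4 from [4, 2] -> [2]
  satisfied 1 clause(s); 3 remain; assigned so far: [3, 4]
unit clause [2] forces x2=T; simplify:
  satisfied 3 clause(s); 0 remain; assigned so far: [2, 3, 4]

Answer: 0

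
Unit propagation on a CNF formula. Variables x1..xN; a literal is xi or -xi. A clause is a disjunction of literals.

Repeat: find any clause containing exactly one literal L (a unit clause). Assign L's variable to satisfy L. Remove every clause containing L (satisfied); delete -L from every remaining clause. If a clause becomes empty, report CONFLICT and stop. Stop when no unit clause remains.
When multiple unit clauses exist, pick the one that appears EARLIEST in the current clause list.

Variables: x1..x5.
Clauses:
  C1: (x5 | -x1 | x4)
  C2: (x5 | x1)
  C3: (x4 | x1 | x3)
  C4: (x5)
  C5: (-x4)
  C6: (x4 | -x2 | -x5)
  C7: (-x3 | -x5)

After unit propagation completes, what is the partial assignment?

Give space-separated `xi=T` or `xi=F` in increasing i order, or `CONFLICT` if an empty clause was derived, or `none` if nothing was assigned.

unit clause [5] forces x5=T; simplify:
  drop -5 from [4, -2, -5] -> [4, -2]
  drop -5 from [-3, -5] -> [-3]
  satisfied 3 clause(s); 4 remain; assigned so far: [5]
unit clause [-4] forces x4=F; simplify:
  drop 4 from [4, 1, 3] -> [1, 3]
  drop 4 from [4, -2] -> [-2]
  satisfied 1 clause(s); 3 remain; assigned so far: [4, 5]
unit clause [-2] forces x2=F; simplify:
  satisfied 1 clause(s); 2 remain; assigned so far: [2, 4, 5]
unit clause [-3] forces x3=F; simplify:
  drop 3 from [1, 3] -> [1]
  satisfied 1 clause(s); 1 remain; assigned so far: [2, 3, 4, 5]
unit clause [1] forces x1=T; simplify:
  satisfied 1 clause(s); 0 remain; assigned so far: [1, 2, 3, 4, 5]

Answer: x1=T x2=F x3=F x4=F x5=T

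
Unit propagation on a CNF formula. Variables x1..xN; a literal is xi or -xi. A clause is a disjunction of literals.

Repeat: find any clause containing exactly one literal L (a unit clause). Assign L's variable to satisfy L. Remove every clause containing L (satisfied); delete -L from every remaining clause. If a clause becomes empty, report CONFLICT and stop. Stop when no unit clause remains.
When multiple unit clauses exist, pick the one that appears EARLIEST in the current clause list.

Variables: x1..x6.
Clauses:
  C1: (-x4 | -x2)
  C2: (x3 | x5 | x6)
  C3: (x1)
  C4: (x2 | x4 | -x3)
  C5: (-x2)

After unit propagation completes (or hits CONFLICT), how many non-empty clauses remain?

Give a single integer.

Answer: 2

Derivation:
unit clause [1] forces x1=T; simplify:
  satisfied 1 clause(s); 4 remain; assigned so far: [1]
unit clause [-2] forces x2=F; simplify:
  drop 2 from [2, 4, -3] -> [4, -3]
  satisfied 2 clause(s); 2 remain; assigned so far: [1, 2]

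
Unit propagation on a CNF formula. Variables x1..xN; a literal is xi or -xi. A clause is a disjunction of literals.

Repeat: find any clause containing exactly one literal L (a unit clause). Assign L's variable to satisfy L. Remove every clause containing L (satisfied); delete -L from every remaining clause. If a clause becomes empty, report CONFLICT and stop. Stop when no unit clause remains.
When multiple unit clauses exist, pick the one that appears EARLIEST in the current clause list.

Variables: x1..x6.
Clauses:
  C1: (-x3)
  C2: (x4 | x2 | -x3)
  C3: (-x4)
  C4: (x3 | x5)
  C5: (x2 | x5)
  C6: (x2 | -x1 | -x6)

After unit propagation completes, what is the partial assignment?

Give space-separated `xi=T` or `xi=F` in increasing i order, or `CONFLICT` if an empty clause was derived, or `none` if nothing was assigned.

Answer: x3=F x4=F x5=T

Derivation:
unit clause [-3] forces x3=F; simplify:
  drop 3 from [3, 5] -> [5]
  satisfied 2 clause(s); 4 remain; assigned so far: [3]
unit clause [-4] forces x4=F; simplify:
  satisfied 1 clause(s); 3 remain; assigned so far: [3, 4]
unit clause [5] forces x5=T; simplify:
  satisfied 2 clause(s); 1 remain; assigned so far: [3, 4, 5]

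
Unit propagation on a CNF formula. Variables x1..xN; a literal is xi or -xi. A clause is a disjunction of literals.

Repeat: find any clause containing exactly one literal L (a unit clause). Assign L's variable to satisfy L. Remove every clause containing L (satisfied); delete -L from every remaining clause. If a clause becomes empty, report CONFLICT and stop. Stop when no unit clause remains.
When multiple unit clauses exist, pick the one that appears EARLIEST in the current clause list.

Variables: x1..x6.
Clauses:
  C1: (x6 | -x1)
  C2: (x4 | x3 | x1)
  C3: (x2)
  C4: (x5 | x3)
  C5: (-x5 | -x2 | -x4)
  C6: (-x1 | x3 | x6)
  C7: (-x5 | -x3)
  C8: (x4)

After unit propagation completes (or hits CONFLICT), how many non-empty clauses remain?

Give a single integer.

Answer: 1

Derivation:
unit clause [2] forces x2=T; simplify:
  drop -2 from [-5, -2, -4] -> [-5, -4]
  satisfied 1 clause(s); 7 remain; assigned so far: [2]
unit clause [4] forces x4=T; simplify:
  drop -4 from [-5, -4] -> [-5]
  satisfied 2 clause(s); 5 remain; assigned so far: [2, 4]
unit clause [-5] forces x5=F; simplify:
  drop 5 from [5, 3] -> [3]
  satisfied 2 clause(s); 3 remain; assigned so far: [2, 4, 5]
unit clause [3] forces x3=T; simplify:
  satisfied 2 clause(s); 1 remain; assigned so far: [2, 3, 4, 5]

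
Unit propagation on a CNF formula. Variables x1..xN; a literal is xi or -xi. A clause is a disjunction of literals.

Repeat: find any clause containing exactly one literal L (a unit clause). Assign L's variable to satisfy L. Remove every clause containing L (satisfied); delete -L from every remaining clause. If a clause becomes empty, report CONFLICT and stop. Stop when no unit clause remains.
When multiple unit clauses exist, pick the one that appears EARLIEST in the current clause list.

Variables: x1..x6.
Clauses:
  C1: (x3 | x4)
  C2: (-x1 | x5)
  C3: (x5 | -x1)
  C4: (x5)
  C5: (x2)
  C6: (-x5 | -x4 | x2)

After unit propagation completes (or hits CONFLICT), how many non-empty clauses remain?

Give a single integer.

unit clause [5] forces x5=T; simplify:
  drop -5 from [-5, -4, 2] -> [-4, 2]
  satisfied 3 clause(s); 3 remain; assigned so far: [5]
unit clause [2] forces x2=T; simplify:
  satisfied 2 clause(s); 1 remain; assigned so far: [2, 5]

Answer: 1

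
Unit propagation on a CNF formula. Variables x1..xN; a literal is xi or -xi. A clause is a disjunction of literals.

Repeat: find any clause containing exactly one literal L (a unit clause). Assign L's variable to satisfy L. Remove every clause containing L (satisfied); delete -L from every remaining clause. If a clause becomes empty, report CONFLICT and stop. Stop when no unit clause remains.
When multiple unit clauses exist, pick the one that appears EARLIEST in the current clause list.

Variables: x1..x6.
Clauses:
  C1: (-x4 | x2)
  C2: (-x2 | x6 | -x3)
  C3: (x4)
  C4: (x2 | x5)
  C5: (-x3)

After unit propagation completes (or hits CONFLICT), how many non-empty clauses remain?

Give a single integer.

Answer: 0

Derivation:
unit clause [4] forces x4=T; simplify:
  drop -4 from [-4, 2] -> [2]
  satisfied 1 clause(s); 4 remain; assigned so far: [4]
unit clause [2] forces x2=T; simplify:
  drop -2 from [-2, 6, -3] -> [6, -3]
  satisfied 2 clause(s); 2 remain; assigned so far: [2, 4]
unit clause [-3] forces x3=F; simplify:
  satisfied 2 clause(s); 0 remain; assigned so far: [2, 3, 4]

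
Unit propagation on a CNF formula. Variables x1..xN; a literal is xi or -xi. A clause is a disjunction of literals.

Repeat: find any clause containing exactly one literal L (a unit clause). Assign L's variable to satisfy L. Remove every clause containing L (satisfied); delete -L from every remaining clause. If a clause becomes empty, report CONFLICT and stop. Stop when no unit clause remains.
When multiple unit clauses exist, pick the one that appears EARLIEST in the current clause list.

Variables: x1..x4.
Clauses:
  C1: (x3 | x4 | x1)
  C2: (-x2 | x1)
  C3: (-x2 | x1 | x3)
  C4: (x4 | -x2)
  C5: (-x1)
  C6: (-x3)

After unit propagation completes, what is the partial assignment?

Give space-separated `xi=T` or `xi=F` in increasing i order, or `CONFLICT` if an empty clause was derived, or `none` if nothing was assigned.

unit clause [-1] forces x1=F; simplify:
  drop 1 from [3, 4, 1] -> [3, 4]
  drop 1 from [-2, 1] -> [-2]
  drop 1 from [-2, 1, 3] -> [-2, 3]
  satisfied 1 clause(s); 5 remain; assigned so far: [1]
unit clause [-2] forces x2=F; simplify:
  satisfied 3 clause(s); 2 remain; assigned so far: [1, 2]
unit clause [-3] forces x3=F; simplify:
  drop 3 from [3, 4] -> [4]
  satisfied 1 clause(s); 1 remain; assigned so far: [1, 2, 3]
unit clause [4] forces x4=T; simplify:
  satisfied 1 clause(s); 0 remain; assigned so far: [1, 2, 3, 4]

Answer: x1=F x2=F x3=F x4=T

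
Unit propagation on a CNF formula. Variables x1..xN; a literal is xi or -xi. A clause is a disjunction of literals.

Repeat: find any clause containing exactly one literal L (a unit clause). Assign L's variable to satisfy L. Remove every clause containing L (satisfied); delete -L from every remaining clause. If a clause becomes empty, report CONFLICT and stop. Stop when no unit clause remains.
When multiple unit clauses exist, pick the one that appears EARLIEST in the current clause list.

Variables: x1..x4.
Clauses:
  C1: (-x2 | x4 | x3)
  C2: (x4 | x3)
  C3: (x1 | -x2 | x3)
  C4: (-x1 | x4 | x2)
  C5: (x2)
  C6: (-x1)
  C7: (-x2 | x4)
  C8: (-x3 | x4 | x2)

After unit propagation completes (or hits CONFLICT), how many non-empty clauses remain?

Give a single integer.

unit clause [2] forces x2=T; simplify:
  drop -2 from [-2, 4, 3] -> [4, 3]
  drop -2 from [1, -2, 3] -> [1, 3]
  drop -2 from [-2, 4] -> [4]
  satisfied 3 clause(s); 5 remain; assigned so far: [2]
unit clause [-1] forces x1=F; simplify:
  drop 1 from [1, 3] -> [3]
  satisfied 1 clause(s); 4 remain; assigned so far: [1, 2]
unit clause [3] forces x3=T; simplify:
  satisfied 3 clause(s); 1 remain; assigned so far: [1, 2, 3]
unit clause [4] forces x4=T; simplify:
  satisfied 1 clause(s); 0 remain; assigned so far: [1, 2, 3, 4]

Answer: 0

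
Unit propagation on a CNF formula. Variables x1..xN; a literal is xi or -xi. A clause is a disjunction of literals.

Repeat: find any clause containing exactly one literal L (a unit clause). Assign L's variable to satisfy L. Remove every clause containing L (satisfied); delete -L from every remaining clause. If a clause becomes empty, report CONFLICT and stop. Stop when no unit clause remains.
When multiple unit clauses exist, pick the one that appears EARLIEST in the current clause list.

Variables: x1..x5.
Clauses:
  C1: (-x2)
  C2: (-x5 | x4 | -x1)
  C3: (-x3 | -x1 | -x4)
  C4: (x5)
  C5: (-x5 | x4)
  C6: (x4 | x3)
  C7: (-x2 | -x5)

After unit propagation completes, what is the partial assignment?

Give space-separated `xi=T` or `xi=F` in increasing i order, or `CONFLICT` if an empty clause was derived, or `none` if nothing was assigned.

Answer: x2=F x4=T x5=T

Derivation:
unit clause [-2] forces x2=F; simplify:
  satisfied 2 clause(s); 5 remain; assigned so far: [2]
unit clause [5] forces x5=T; simplify:
  drop -5 from [-5, 4, -1] -> [4, -1]
  drop -5 from [-5, 4] -> [4]
  satisfied 1 clause(s); 4 remain; assigned so far: [2, 5]
unit clause [4] forces x4=T; simplify:
  drop -4 from [-3, -1, -4] -> [-3, -1]
  satisfied 3 clause(s); 1 remain; assigned so far: [2, 4, 5]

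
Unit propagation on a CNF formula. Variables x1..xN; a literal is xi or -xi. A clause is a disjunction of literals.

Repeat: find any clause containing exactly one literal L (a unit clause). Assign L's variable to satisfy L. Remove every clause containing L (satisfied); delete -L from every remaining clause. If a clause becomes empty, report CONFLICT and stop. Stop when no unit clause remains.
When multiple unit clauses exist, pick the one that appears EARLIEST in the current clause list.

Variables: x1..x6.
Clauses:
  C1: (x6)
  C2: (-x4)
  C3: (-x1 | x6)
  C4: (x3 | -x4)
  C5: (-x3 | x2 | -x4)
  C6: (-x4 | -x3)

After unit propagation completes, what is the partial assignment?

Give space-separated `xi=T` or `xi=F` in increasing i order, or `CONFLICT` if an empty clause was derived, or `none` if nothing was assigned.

unit clause [6] forces x6=T; simplify:
  satisfied 2 clause(s); 4 remain; assigned so far: [6]
unit clause [-4] forces x4=F; simplify:
  satisfied 4 clause(s); 0 remain; assigned so far: [4, 6]

Answer: x4=F x6=T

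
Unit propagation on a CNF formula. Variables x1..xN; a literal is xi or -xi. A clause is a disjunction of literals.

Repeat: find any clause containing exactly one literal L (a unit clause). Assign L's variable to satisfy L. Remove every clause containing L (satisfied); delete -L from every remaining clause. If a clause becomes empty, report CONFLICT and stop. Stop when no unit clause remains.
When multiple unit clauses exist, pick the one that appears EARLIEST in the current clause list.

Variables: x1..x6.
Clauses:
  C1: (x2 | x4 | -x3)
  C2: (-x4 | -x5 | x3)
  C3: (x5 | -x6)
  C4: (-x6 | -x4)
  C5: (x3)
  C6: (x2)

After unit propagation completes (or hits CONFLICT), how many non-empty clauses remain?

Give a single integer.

unit clause [3] forces x3=T; simplify:
  drop -3 from [2, 4, -3] -> [2, 4]
  satisfied 2 clause(s); 4 remain; assigned so far: [3]
unit clause [2] forces x2=T; simplify:
  satisfied 2 clause(s); 2 remain; assigned so far: [2, 3]

Answer: 2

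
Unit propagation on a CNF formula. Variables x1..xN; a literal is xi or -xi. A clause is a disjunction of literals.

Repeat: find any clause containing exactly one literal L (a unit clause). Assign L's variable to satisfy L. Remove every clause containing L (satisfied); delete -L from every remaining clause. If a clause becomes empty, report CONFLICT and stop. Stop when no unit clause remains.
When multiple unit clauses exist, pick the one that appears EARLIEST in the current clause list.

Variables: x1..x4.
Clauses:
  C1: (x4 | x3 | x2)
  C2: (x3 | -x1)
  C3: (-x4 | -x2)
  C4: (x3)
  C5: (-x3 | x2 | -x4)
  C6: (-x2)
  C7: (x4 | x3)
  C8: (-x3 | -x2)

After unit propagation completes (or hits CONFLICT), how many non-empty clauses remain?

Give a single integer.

unit clause [3] forces x3=T; simplify:
  drop -3 from [-3, 2, -4] -> [2, -4]
  drop -3 from [-3, -2] -> [-2]
  satisfied 4 clause(s); 4 remain; assigned so far: [3]
unit clause [-2] forces x2=F; simplify:
  drop 2 from [2, -4] -> [-4]
  satisfied 3 clause(s); 1 remain; assigned so far: [2, 3]
unit clause [-4] forces x4=F; simplify:
  satisfied 1 clause(s); 0 remain; assigned so far: [2, 3, 4]

Answer: 0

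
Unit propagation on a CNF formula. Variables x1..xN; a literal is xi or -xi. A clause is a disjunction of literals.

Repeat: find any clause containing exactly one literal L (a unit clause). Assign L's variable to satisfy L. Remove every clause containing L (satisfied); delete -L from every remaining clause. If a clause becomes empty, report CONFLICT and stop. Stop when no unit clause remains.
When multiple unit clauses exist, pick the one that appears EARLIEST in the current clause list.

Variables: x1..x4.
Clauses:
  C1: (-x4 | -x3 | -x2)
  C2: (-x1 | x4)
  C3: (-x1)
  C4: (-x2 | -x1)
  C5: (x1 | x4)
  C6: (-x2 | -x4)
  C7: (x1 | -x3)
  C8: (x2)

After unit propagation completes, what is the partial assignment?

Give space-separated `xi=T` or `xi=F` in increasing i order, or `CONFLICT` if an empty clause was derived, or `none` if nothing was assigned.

Answer: CONFLICT

Derivation:
unit clause [-1] forces x1=F; simplify:
  drop 1 from [1, 4] -> [4]
  drop 1 from [1, -3] -> [-3]
  satisfied 3 clause(s); 5 remain; assigned so far: [1]
unit clause [4] forces x4=T; simplify:
  drop -4 from [-4, -3, -2] -> [-3, -2]
  drop -4 from [-2, -4] -> [-2]
  satisfied 1 clause(s); 4 remain; assigned so far: [1, 4]
unit clause [-2] forces x2=F; simplify:
  drop 2 from [2] -> [] (empty!)
  satisfied 2 clause(s); 2 remain; assigned so far: [1, 2, 4]
CONFLICT (empty clause)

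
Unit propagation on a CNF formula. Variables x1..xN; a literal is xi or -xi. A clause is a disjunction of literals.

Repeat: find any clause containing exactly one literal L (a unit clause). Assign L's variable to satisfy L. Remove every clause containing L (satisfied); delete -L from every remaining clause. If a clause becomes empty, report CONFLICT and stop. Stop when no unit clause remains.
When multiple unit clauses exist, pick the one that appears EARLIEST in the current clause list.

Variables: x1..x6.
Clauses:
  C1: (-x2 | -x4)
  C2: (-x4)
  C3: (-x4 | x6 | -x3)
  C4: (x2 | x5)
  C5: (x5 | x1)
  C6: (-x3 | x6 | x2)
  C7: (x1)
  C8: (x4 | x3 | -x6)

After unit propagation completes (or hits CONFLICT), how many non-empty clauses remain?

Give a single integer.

Answer: 3

Derivation:
unit clause [-4] forces x4=F; simplify:
  drop 4 from [4, 3, -6] -> [3, -6]
  satisfied 3 clause(s); 5 remain; assigned so far: [4]
unit clause [1] forces x1=T; simplify:
  satisfied 2 clause(s); 3 remain; assigned so far: [1, 4]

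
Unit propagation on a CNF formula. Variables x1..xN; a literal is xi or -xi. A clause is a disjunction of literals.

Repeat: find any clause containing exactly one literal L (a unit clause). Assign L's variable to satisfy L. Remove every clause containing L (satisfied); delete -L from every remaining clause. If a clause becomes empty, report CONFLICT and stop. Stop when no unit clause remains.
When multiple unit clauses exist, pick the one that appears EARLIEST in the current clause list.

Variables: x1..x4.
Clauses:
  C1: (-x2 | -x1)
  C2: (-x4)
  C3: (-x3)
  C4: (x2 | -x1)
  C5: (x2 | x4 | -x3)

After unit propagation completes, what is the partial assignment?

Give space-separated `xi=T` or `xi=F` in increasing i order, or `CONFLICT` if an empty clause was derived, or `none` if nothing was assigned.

Answer: x3=F x4=F

Derivation:
unit clause [-4] forces x4=F; simplify:
  drop 4 from [2, 4, -3] -> [2, -3]
  satisfied 1 clause(s); 4 remain; assigned so far: [4]
unit clause [-3] forces x3=F; simplify:
  satisfied 2 clause(s); 2 remain; assigned so far: [3, 4]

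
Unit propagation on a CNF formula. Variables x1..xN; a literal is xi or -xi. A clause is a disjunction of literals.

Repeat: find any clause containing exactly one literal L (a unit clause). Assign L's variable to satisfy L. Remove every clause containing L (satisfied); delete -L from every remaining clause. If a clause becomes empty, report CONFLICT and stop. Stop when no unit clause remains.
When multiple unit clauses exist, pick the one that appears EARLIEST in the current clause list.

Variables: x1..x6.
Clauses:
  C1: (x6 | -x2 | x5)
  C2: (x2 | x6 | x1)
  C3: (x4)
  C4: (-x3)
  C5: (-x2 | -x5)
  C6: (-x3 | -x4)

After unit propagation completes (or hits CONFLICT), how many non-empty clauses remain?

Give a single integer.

Answer: 3

Derivation:
unit clause [4] forces x4=T; simplify:
  drop -4 from [-3, -4] -> [-3]
  satisfied 1 clause(s); 5 remain; assigned so far: [4]
unit clause [-3] forces x3=F; simplify:
  satisfied 2 clause(s); 3 remain; assigned so far: [3, 4]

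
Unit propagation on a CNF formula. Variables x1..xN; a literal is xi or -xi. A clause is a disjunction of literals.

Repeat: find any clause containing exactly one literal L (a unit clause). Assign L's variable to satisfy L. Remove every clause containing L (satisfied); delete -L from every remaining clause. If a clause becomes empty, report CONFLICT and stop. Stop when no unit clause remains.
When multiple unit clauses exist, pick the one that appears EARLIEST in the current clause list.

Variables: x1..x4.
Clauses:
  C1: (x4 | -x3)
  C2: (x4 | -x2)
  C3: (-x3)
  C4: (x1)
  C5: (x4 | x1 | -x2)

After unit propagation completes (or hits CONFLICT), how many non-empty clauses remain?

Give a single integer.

Answer: 1

Derivation:
unit clause [-3] forces x3=F; simplify:
  satisfied 2 clause(s); 3 remain; assigned so far: [3]
unit clause [1] forces x1=T; simplify:
  satisfied 2 clause(s); 1 remain; assigned so far: [1, 3]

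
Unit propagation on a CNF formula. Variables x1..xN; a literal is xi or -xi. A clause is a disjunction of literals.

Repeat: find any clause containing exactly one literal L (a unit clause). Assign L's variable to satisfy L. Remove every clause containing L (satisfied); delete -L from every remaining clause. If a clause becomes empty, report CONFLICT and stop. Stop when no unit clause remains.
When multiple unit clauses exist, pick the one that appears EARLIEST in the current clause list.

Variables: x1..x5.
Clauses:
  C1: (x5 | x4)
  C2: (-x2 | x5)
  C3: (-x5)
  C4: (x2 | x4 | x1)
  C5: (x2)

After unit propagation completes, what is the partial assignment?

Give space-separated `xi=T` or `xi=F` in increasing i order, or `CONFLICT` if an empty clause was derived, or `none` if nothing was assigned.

unit clause [-5] forces x5=F; simplify:
  drop 5 from [5, 4] -> [4]
  drop 5 from [-2, 5] -> [-2]
  satisfied 1 clause(s); 4 remain; assigned so far: [5]
unit clause [4] forces x4=T; simplify:
  satisfied 2 clause(s); 2 remain; assigned so far: [4, 5]
unit clause [-2] forces x2=F; simplify:
  drop 2 from [2] -> [] (empty!)
  satisfied 1 clause(s); 1 remain; assigned so far: [2, 4, 5]
CONFLICT (empty clause)

Answer: CONFLICT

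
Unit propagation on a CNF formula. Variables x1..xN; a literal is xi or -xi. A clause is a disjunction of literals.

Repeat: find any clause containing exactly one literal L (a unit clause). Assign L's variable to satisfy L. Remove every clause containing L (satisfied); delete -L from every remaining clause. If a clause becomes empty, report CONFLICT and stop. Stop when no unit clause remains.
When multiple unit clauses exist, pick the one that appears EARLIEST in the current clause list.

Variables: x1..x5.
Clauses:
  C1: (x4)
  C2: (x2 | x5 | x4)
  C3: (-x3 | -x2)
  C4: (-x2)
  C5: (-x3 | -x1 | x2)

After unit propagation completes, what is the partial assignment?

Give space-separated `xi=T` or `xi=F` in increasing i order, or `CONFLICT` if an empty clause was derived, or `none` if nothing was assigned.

Answer: x2=F x4=T

Derivation:
unit clause [4] forces x4=T; simplify:
  satisfied 2 clause(s); 3 remain; assigned so far: [4]
unit clause [-2] forces x2=F; simplify:
  drop 2 from [-3, -1, 2] -> [-3, -1]
  satisfied 2 clause(s); 1 remain; assigned so far: [2, 4]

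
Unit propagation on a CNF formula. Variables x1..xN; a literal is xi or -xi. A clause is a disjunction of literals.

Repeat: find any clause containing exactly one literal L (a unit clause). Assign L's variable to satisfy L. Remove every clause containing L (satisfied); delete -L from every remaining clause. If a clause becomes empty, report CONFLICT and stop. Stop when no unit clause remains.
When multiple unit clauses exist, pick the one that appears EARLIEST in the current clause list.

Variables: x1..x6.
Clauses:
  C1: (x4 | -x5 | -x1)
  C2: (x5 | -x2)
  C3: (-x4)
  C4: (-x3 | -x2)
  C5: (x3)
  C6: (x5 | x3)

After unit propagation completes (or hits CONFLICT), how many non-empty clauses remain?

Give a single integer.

Answer: 1

Derivation:
unit clause [-4] forces x4=F; simplify:
  drop 4 from [4, -5, -1] -> [-5, -1]
  satisfied 1 clause(s); 5 remain; assigned so far: [4]
unit clause [3] forces x3=T; simplify:
  drop -3 from [-3, -2] -> [-2]
  satisfied 2 clause(s); 3 remain; assigned so far: [3, 4]
unit clause [-2] forces x2=F; simplify:
  satisfied 2 clause(s); 1 remain; assigned so far: [2, 3, 4]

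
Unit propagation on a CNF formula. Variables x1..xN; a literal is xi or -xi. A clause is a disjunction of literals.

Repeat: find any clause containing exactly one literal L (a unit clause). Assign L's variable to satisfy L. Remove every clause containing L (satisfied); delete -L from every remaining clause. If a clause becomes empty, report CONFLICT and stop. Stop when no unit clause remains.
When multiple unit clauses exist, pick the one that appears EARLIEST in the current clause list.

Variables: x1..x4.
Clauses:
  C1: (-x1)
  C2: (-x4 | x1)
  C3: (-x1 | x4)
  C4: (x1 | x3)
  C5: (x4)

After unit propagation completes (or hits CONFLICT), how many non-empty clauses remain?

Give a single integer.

unit clause [-1] forces x1=F; simplify:
  drop 1 from [-4, 1] -> [-4]
  drop 1 from [1, 3] -> [3]
  satisfied 2 clause(s); 3 remain; assigned so far: [1]
unit clause [-4] forces x4=F; simplify:
  drop 4 from [4] -> [] (empty!)
  satisfied 1 clause(s); 2 remain; assigned so far: [1, 4]
CONFLICT (empty clause)

Answer: 1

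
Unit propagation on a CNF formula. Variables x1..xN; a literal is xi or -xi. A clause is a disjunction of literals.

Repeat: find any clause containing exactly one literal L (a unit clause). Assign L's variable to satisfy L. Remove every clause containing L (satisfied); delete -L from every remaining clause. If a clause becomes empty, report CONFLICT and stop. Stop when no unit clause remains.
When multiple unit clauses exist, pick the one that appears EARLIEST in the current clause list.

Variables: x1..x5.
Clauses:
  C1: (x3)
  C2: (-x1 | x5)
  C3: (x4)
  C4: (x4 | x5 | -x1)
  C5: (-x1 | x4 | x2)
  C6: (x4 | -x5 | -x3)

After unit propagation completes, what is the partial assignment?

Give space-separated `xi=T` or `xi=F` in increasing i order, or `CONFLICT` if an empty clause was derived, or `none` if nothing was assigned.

unit clause [3] forces x3=T; simplify:
  drop -3 from [4, -5, -3] -> [4, -5]
  satisfied 1 clause(s); 5 remain; assigned so far: [3]
unit clause [4] forces x4=T; simplify:
  satisfied 4 clause(s); 1 remain; assigned so far: [3, 4]

Answer: x3=T x4=T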